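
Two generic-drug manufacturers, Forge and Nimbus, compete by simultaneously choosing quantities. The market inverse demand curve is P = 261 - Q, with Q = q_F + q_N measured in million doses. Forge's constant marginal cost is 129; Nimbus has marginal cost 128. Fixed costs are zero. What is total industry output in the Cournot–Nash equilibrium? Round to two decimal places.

88.33

Forge's profit: π_F = (261 - Q)q_F - (129q_F). Setting ∂π_F/∂q_F = 0: 132 - 2q_F - (q_N) = 0.
Nimbus's profit: π_N = (261 - Q)q_N - (128q_N). Setting ∂π_N/∂q_N = 0: 133 - 2q_N - (q_F) = 0.
Best responses: q_F = (132 - q_N)/2, q_N = (133 - q_F)/2.
Solving the pair: q_F = 131/3, q_N = 134/3.
Total output Q = 131/3 + 134/3 = 265/3.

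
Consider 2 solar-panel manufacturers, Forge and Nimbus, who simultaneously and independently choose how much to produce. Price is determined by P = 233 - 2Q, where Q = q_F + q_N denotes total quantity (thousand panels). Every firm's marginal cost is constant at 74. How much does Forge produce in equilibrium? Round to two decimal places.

26.50

Each firm earns π_i = (233 - 2Q)q_i - 74q_i.
First-order condition (treating rivals' output as given): 159 - 4q_i - 2q_j = 0.
With identical firms every q_j equals q_i, so q_j = q_i and 159 = 6q_i, giving q_i = 53/2.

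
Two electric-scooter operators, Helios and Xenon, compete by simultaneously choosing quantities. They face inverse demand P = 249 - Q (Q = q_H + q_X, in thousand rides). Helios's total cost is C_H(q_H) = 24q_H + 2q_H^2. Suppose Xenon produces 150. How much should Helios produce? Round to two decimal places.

With the rival's output fixed at 150, Helios's profit is π_H = (249 - 150 - q_H)q_H - (24q_H + 2q_H²) = (99 - q_H)q_H - (24q_H + 2q_H²).
∂π_H/∂q_H = 75 - 6q_H = 0, so q_H = 25/2.

12.50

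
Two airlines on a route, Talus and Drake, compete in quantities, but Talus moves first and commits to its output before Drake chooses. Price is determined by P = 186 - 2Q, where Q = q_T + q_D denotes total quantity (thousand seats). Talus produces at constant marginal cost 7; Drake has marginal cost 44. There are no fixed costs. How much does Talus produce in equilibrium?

54

Solve by backward induction. Given q_T, the follower Drake maximises π_D = (186 - 2q_T - 2q_D)q_D - 44q_D.
∂π_D/∂q_D = 142 - 2q_T - 4q_D = 0 gives the reaction function q_D = (142 - 2q_T)/4.
Talus substitutes q_D(q_T) into its own profit: π_T = q_T(186 - 2q_T - (142 - 2q_T)/2) - 7q_T = (115 - q_T)q_T - 7q_T.
Leader FOC: 108 - 2q_T = 0, so q_T = 54.
Then q_D = (142 - 2·54)/4 = 17/2.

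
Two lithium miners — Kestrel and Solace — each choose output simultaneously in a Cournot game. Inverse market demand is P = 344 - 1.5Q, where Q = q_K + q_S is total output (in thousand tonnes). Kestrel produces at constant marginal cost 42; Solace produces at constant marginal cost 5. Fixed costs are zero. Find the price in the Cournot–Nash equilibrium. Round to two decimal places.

130.33

Kestrel's profit: π_K = (344 - 1.5Q)q_K - (42q_K). Setting ∂π_K/∂q_K = 0: 302 - 3q_K - (3/2)(q_S) = 0.
Solace's profit: π_S = (344 - 1.5Q)q_S - (5q_S). Setting ∂π_S/∂q_S = 0: 339 - 3q_S - (3/2)(q_K) = 0.
So q_K = (302 - (3/2)q_S)/3 and q_S = (339 - (3/2)q_K)/3.
Solving the pair: q_K = 530/9, q_S = 752/9.
Total output Q = 1282/9, so price P = 344 - (3/2)·(1282/9) = 391/3.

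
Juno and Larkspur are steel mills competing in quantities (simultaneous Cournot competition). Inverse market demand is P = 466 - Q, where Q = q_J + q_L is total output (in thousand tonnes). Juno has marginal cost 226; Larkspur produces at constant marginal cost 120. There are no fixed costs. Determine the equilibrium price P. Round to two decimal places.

Juno's profit: π_J = (466 - Q)q_J - (226q_J). Setting ∂π_J/∂q_J = 0: 240 - 2q_J - (q_L) = 0.
Larkspur's first-order condition: 346 - 2q_L - (q_J) = 0.
So q_J = (240 - q_L)/2 and q_L = (346 - q_J)/2.
Substituting one into the other gives q_J = 134/3 and q_L = 452/3.
Total output Q = 586/3, so price P = 466 - 586/3 = 812/3.

270.67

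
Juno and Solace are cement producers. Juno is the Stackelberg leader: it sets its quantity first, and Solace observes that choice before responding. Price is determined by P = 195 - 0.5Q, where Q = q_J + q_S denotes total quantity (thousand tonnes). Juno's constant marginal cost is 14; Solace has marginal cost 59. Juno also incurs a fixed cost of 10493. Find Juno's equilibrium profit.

2276

The follower Solace best-responds to any q_J: π_S = (195 - 0.5Q)q_S - 59q_S.
Setting the follower's marginal profit to zero, 136 - (1/2)q_J - q_S = 0, i.e. q_S = (136 - (1/2)q_J).
Juno substitutes q_S(q_J) into its own profit: π_J = q_J(195 - (1/2)q_J - (136 - (1/2)q_J)/2) - 14q_J = (127 - (1/4)q_J)q_J - 14q_J.
The leader's first-order condition 113 - (1/2)q_J = 0 yields q_J = 226.
Then q_S = (136 - (1/2)·226) = 23.
Price P = 195 - (1/2)·249 = 141/2.
Juno's profit: (141/2 - 14)·226 - 10493 = 2276.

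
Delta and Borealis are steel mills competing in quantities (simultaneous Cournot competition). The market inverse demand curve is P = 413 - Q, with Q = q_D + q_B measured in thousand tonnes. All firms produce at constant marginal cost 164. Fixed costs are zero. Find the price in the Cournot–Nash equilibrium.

247

A representative firm's profit is π_i = q_i(413 - Q) - 164q_i.
First-order condition (treating rivals' output as given): 249 - 2q_i - q_j = 0.
By symmetry each firm produces the same amount; substituting q_j = q_i yields q_i = 249/3 = 83.
Total output Q = 166, so price P = 413 - 166 = 247.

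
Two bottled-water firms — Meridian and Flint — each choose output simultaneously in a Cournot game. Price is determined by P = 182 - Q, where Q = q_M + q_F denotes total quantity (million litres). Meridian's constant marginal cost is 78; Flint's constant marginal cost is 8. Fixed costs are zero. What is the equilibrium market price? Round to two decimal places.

Meridian's profit: π_M = (182 - Q)q_M - (78q_M). Setting ∂π_M/∂q_M = 0: 104 - 2q_M - (q_F) = 0.
Flint's first-order condition: 174 - 2q_F - (q_M) = 0.
Best responses: q_M = (104 - q_F)/2, q_F = (174 - q_M)/2.
Solving the pair: q_M = 34/3, q_F = 244/3.
Total output Q = 278/3, so price P = 182 - 278/3 = 268/3.

89.33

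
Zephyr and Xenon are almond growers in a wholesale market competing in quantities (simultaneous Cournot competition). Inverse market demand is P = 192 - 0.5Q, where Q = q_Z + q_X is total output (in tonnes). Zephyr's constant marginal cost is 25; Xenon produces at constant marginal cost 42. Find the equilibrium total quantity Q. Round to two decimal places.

Zephyr's profit: π_Z = (192 - 0.5Q)q_Z - (25q_Z). Setting ∂π_Z/∂q_Z = 0: 167 - q_Z - (1/2)(q_X) = 0.
Xenon's first-order condition: 150 - q_X - (1/2)(q_Z) = 0.
Best responses: q_Z = (167 - (1/2)q_X), q_X = (150 - (1/2)q_Z).
Substituting one into the other gives q_Z = 368/3 and q_X = 266/3.
Total output Q = 368/3 + 266/3 = 634/3.

211.33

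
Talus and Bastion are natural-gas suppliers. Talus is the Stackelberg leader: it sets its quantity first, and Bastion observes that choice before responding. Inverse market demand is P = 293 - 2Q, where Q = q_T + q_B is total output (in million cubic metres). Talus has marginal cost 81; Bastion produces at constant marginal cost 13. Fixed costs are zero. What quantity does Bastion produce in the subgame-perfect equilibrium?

The follower Bastion best-responds to any q_T: π_B = (293 - 2Q)q_B - 13q_B.
Setting the follower's marginal profit to zero, 280 - 2q_T - 4q_B = 0, i.e. q_B = (280 - 2q_T)/4.
Talus substitutes q_B(q_T) into its own profit: π_T = q_T(293 - 2q_T - (280 - 2q_T)/2) - 81q_T = (153 - q_T)q_T - 81q_T.
Maximising: ∂π_T/∂q_T = 72 - 2q_T = 0, giving q_T = 36.
Then q_B = (280 - 2·36)/4 = 52.

52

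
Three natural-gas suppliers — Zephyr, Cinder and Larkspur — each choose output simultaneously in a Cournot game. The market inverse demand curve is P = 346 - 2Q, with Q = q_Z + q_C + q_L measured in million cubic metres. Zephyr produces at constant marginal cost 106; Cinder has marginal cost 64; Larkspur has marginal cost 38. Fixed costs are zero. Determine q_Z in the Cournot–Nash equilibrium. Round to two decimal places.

Zephyr's profit: π_Z = (346 - 2Q)q_Z - (106q_Z). Setting ∂π_Z/∂q_Z = 0: 240 - 4q_Z - 2(q_C + q_L) = 0.
Cinder's first-order condition: 282 - 4q_C - 2(q_Z + q_L) = 0.
Larkspur's profit: π_L = (346 - 2Q)q_L - (38q_L). Setting ∂π_L/∂q_L = 0: 308 - 4q_L - 2(q_Z + q_C) = 0.
Adding the 3 first-order conditions: 830 − 8Q = 0, so Q = 415/4.
Back-substituting: q_Z = (240 − 415/2)/2 = 65/4, q_C = (282 − 415/2)/2 = 149/4, q_L = (308 − 415/2)/2 = 201/4.

16.25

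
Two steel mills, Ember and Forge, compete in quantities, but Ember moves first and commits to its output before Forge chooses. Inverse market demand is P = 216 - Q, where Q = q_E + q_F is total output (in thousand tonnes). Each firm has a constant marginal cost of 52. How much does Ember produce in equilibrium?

Solve by backward induction. Given q_E, the follower Forge maximises π_F = (216 - q_E - q_F)q_F - 52q_F.
∂π_F/∂q_F = 164 - q_E - 2q_F = 0 gives the reaction function q_F = (164 - q_E)/2.
Ember substitutes q_F(q_E) into its own profit: π_E = q_E(216 - q_E - (164 - q_E)/2) - 52q_E = (134 - (1/2)q_E)q_E - 52q_E.
Maximising: ∂π_E/∂q_E = 82 - q_E = 0, giving q_E = 82.
Then q_F = (164 - 82)/2 = 41.

82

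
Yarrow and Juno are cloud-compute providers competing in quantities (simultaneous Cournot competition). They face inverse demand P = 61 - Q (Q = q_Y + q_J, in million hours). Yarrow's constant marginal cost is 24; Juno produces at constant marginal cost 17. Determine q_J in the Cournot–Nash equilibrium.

17

Yarrow's profit: π_Y = (61 - Q)q_Y - (24q_Y). Setting ∂π_Y/∂q_Y = 0: 37 - 2q_Y - (q_J) = 0.
Juno's profit: π_J = (61 - Q)q_J - (17q_J). Setting ∂π_J/∂q_J = 0: 44 - 2q_J - (q_Y) = 0.
Rearranging gives the reaction functions q_Y = (37 - q_J)/2 and q_J = (44 - q_Y)/2.
Solving the pair: q_Y = 10, q_J = 17.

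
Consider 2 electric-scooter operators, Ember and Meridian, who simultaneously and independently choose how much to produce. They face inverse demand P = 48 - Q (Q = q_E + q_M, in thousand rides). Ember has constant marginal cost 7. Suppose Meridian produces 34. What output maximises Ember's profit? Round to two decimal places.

With the rival's output fixed at 34, Ember's profit is π_E = (48 - 34 - q_E)q_E - (7q_E) = (14 - q_E)q_E - (7q_E).
∂π_E/∂q_E = 7 - 2q_E = 0, so q_E = 7/2.

3.50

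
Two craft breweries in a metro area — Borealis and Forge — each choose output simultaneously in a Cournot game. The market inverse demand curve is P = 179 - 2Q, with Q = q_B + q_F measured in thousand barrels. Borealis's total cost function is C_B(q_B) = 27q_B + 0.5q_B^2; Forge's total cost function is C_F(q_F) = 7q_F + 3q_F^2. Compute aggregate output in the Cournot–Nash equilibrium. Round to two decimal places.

Borealis's profit: π_B = (179 - 2Q)q_B - (27q_B + (1/2)q_B²). Setting ∂π_B/∂q_B = 0: 152 - 5q_B - 2(q_F) = 0.
Forge's profit: π_F = (179 - 2Q)q_F - (7q_F + 3q_F²). Setting ∂π_F/∂q_F = 0: 172 - 10q_F - 2(q_B) = 0.
Best responses: q_B = (152 - 2q_F)/5, q_F = (172 - 2q_B)/10.
Substituting one into the other gives q_B = 588/23 and q_F = 278/23.
Total output Q = 588/23 + 278/23 = 866/23.

37.65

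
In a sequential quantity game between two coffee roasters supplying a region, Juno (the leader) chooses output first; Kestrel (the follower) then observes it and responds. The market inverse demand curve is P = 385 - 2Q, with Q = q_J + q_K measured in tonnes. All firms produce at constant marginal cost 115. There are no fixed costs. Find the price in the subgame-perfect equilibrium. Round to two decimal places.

Solve by backward induction. Given q_J, the follower Kestrel maximises π_K = (385 - 2q_J - 2q_K)q_K - 115q_K.
Follower FOC: 270 - 2q_J - 4q_K = 0, so q_K(q_J) = (270 - 2q_J)/4.
Juno substitutes q_K(q_J) into its own profit: π_J = q_J(385 - 2q_J - (270 - 2q_J)/2) - 115q_J = (250 - q_J)q_J - 115q_J.
Leader FOC: 135 - 2q_J = 0, so q_J = 135/2.
Then q_K = (270 - 2·(135/2))/4 = 135/4.
Total output Q = 405/4, so price P = 385 - 2·(405/4) = 365/2.

182.50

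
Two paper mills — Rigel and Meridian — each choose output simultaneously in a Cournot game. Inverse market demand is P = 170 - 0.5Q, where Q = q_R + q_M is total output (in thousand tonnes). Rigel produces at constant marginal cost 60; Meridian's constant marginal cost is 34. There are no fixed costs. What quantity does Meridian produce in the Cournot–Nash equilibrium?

Rigel's profit: π_R = (170 - 0.5Q)q_R - (60q_R). Setting ∂π_R/∂q_R = 0: 110 - q_R - (1/2)(q_M) = 0.
Meridian's profit: π_M = (170 - 0.5Q)q_M - (34q_M). Setting ∂π_M/∂q_M = 0: 136 - q_M - (1/2)(q_R) = 0.
Best responses: q_R = (110 - (1/2)q_M), q_M = (136 - (1/2)q_R).
Solving the pair: q_R = 56, q_M = 108.

108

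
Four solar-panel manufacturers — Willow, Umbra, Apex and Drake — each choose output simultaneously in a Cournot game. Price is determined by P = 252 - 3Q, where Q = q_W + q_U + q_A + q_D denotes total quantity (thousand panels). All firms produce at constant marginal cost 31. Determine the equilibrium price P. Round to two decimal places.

75.20

A representative firm's profit is π_i = q_i(252 - 3Q) - 31q_i.
First-order condition (treating rivals' output as given): 221 - 6q_i - 3·Σ_{j≠i} q_j = 0.
With identical firms every q_j equals q_i, so Σ_{j≠i} q_j = 3q_i and 221 = 15q_i, giving q_i = 221/15.
Total output Q = 884/15, so price P = 252 - 3·(884/15) = 376/5.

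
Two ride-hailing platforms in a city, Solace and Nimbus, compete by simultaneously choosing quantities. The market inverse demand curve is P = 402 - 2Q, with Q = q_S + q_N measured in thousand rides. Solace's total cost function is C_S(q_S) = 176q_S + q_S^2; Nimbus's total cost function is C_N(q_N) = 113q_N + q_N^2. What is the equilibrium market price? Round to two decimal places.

273.25

Solace's profit: π_S = (402 - 2Q)q_S - (176q_S + q_S²). Setting ∂π_S/∂q_S = 0: 226 - 6q_S - 2(q_N) = 0.
Nimbus's profit: π_N = (402 - 2Q)q_N - (113q_N + q_N²). Setting ∂π_N/∂q_N = 0: 289 - 6q_N - 2(q_S) = 0.
Best responses: q_S = (226 - 2q_N)/6, q_N = (289 - 2q_S)/6.
Substituting one into the other gives q_S = 389/16 and q_N = 641/16.
Total output Q = 515/8, so price P = 402 - 2·(515/8) = 1093/4.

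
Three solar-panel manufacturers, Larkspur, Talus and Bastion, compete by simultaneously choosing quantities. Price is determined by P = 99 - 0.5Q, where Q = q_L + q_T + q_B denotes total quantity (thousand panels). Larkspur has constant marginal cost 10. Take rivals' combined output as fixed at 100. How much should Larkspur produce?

39

With rivals' combined output fixed at 100, Larkspur's profit is π_L = (99 - (1/2)·100 - (1/2)q_L)q_L - (10q_L) = (49 - (1/2)q_L)q_L - (10q_L).
∂π_L/∂q_L = 39 - q_L = 0, so q_L = 39.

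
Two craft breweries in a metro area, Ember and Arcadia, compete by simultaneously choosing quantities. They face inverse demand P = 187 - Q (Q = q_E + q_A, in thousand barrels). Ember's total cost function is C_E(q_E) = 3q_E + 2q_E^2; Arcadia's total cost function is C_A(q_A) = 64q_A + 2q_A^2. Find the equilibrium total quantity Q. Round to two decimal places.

Ember's profit: π_E = (187 - Q)q_E - (3q_E + 2q_E²). Setting ∂π_E/∂q_E = 0: 184 - 6q_E - (q_A) = 0.
Arcadia's profit: π_A = (187 - Q)q_A - (64q_A + 2q_A²). Setting ∂π_A/∂q_A = 0: 123 - 6q_A - (q_E) = 0.
Best responses: q_E = (184 - q_A)/6, q_A = (123 - q_E)/6.
Substituting one into the other gives q_E = 981/35 and q_A = 554/35.
Total output Q = 981/35 + 554/35 = 307/7.

43.86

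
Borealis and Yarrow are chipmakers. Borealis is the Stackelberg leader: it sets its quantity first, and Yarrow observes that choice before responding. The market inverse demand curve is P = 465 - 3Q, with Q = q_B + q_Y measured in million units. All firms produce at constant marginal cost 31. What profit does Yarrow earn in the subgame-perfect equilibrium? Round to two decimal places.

3924.08

The follower Yarrow best-responds to any q_B: π_Y = (465 - 3Q)q_Y - 31q_Y.
Follower FOC: 434 - 3q_B - 6q_Y = 0, so q_Y(q_B) = (434 - 3q_B)/6.
The leader anticipates this reaction. Substituting into P = 465 - 3Q gives P = 248 - (3/2)q_B, so π_B = (248 - (3/2)q_B)q_B - 31q_B.
Leader FOC: 217 - 3q_B = 0, so q_B = 217/3.
Then q_Y = (434 - 3·(217/3))/6 = 217/6.
Price P = 465 - 3·(217/2) = 279/2.
Yarrow's profit: (279/2 - 31)·(217/6) = 3924.0833.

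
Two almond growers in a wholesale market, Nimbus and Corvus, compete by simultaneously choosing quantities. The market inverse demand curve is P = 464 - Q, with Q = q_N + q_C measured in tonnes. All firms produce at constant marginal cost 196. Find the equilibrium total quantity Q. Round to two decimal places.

178.67

A representative firm's profit is π_i = q_i(464 - Q) - 196q_i.
Setting ∂π_i/∂q_i = 0 with rivals' quantities fixed: 268 - 2q_i - q_j = 0.
With identical firms every q_j equals q_i, so q_j = q_i and 268 = 3q_i, giving q_i = 268/3.
Total output Q = 268/3 + 268/3 = 536/3.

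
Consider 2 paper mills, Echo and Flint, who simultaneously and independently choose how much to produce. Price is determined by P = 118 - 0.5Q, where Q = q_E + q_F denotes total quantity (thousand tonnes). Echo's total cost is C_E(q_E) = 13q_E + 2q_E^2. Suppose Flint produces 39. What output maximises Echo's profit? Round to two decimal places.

With the rival's output fixed at 39, Echo's profit is π_E = (118 - (1/2)·39 - (1/2)q_E)q_E - (13q_E + 2q_E²) = (197/2 - (1/2)q_E)q_E - (13q_E + 2q_E²).
∂π_E/∂q_E = 171/2 - 5q_E = 0, so q_E = 171/10.

17.10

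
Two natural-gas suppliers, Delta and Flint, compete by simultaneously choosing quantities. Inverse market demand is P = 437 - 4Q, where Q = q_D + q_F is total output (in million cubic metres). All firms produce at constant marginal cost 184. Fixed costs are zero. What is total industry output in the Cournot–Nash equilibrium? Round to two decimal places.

42.17

Each firm earns π_i = (437 - 4Q)q_i - 184q_i.
First-order condition (treating rivals' output as given): 253 - 8q_i - 4q_j = 0.
With identical firms every q_j equals q_i, so q_j = q_i and 253 = 12q_i, giving q_i = 253/12.
Total output Q = 253/12 + 253/12 = 253/6.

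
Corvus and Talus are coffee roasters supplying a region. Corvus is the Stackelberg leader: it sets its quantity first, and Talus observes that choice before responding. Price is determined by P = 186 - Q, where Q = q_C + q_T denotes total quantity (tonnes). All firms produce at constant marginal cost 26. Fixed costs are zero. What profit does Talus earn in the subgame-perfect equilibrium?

Solve by backward induction. Given q_C, the follower Talus maximises π_T = (186 - q_C - q_T)q_T - 26q_T.
∂π_T/∂q_T = 160 - q_C - 2q_T = 0 gives the reaction function q_T = (160 - q_C)/2.
Corvus substitutes q_T(q_C) into its own profit: π_C = q_C(186 - q_C - (160 - q_C)/2) - 26q_C = (106 - (1/2)q_C)q_C - 26q_C.
The leader's first-order condition 80 - q_C = 0 yields q_C = 80.
Then q_T = (160 - 80)/2 = 40.
Price P = 186 - 120 = 66.
Talus's profit: (66 - 26)·40 = 1600.

1600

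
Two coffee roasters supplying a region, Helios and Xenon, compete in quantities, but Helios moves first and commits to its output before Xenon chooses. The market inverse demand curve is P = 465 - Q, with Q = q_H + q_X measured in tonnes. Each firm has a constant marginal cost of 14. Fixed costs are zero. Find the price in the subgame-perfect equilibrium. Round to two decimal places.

126.75

Solve by backward induction. Given q_H, the follower Xenon maximises π_X = (465 - q_H - q_X)q_X - 14q_X.
Setting the follower's marginal profit to zero, 451 - q_H - 2q_X = 0, i.e. q_X = (451 - q_H)/2.
The leader anticipates this reaction. Substituting into P = 465 - Q gives P = 479/2 - (1/2)q_H, so π_H = (479/2 - (1/2)q_H)q_H - 14q_H.
The leader's first-order condition 451/2 - q_H = 0 yields q_H = 451/2.
Then q_X = (451 - 451/2)/2 = 451/4.
Total output Q = 1353/4, so price P = 465 - 1353/4 = 507/4.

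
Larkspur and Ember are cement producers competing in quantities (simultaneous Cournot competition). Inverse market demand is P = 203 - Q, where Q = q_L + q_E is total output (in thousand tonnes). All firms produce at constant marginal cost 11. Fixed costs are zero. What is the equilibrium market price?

A representative firm's profit is π_i = q_i(203 - Q) - 11q_i.
Setting ∂π_i/∂q_i = 0 with rivals' quantities fixed: 192 - 2q_i - q_j = 0.
By symmetry each firm produces the same amount; substituting q_j = q_i yields q_i = 192/3 = 64.
Total output Q = 128, so price P = 203 - 128 = 75.

75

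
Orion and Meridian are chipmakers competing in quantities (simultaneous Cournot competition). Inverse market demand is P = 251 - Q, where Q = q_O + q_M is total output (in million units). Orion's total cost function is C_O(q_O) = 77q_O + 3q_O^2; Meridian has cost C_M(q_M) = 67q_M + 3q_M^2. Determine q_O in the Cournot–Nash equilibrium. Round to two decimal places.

19.17

Orion's profit: π_O = (251 - Q)q_O - (77q_O + 3q_O²). Setting ∂π_O/∂q_O = 0: 174 - 8q_O - (q_M) = 0.
Meridian's profit: π_M = (251 - Q)q_M - (67q_M + 3q_M²). Setting ∂π_M/∂q_M = 0: 184 - 8q_M - (q_O) = 0.
So q_O = (174 - q_M)/8 and q_M = (184 - q_O)/8.
Substituting one into the other gives q_O = 1208/63 and q_M = 1298/63.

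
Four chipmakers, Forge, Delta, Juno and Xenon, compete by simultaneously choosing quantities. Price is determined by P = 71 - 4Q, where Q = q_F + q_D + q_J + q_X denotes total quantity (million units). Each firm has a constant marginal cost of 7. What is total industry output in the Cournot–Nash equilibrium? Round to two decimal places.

12.80

Each firm earns π_i = (71 - 4Q)q_i - 7q_i.
First-order condition (treating rivals' output as given): 64 - 8q_i - 4·Σ_{j≠i} q_j = 0.
By symmetry each firm produces the same amount; substituting Σ_{j≠i} q_j = 3q_i yields q_i = 64/20 = 16/5.
Total output Q = 16/5 + 16/5 + 16/5 + 16/5 = 64/5.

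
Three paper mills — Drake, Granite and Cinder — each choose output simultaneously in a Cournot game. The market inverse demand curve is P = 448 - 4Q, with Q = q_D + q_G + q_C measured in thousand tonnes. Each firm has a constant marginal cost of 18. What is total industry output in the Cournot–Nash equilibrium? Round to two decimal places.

80.63

A representative firm's profit is π_i = q_i(448 - 4Q) - 18q_i.
Setting ∂π_i/∂q_i = 0 with rivals' quantities fixed: 430 - 8q_i - 4·Σ_{j≠i} q_j = 0.
By symmetry each firm produces the same amount; substituting Σ_{j≠i} q_j = 2q_i yields q_i = 430/16 = 215/8.
Total output Q = 215/8 + 215/8 + 215/8 = 645/8.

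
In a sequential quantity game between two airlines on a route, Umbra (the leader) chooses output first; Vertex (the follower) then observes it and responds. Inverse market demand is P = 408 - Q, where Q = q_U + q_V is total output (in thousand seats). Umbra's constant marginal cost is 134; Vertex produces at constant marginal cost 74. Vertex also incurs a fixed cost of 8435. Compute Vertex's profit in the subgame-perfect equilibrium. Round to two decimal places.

The follower Vertex best-responds to any q_U: π_V = (408 - Q)q_V - 74q_V.
Follower FOC: 334 - q_U - 2q_V = 0, so q_V(q_U) = (334 - q_U)/2.
Umbra substitutes q_V(q_U) into its own profit: π_U = q_U(408 - q_U - (334 - q_U)/2) - 134q_U = (241 - (1/2)q_U)q_U - 134q_U.
Maximising: ∂π_U/∂q_U = 107 - q_U = 0, giving q_U = 107.
Then q_V = (334 - 107)/2 = 227/2.
Price P = 408 - 441/2 = 375/2.
Vertex's profit: (375/2 - 74)·(227/2) - 8435 = 4447.2500.

4447.25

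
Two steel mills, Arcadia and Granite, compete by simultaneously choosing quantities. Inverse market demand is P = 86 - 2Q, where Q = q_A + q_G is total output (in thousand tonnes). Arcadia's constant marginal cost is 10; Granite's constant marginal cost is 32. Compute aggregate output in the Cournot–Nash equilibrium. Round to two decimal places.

21.67

Arcadia's profit: π_A = (86 - 2Q)q_A - (10q_A). Setting ∂π_A/∂q_A = 0: 76 - 4q_A - 2(q_G) = 0.
Granite's first-order condition: 54 - 4q_G - 2(q_A) = 0.
Rearranging gives the reaction functions q_A = (76 - 2q_G)/4 and q_G = (54 - 2q_A)/4.
Solving the pair: q_A = 49/3, q_G = 16/3.
Total output Q = 49/3 + 16/3 = 65/3.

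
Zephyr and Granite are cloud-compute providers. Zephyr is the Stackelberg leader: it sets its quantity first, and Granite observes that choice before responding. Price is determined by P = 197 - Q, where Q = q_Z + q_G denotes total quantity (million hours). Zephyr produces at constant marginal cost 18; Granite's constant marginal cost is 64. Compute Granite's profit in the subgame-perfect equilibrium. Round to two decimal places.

105.06

Solve by backward induction. Given q_Z, the follower Granite maximises π_G = (197 - q_Z - q_G)q_G - 64q_G.
∂π_G/∂q_G = 133 - q_Z - 2q_G = 0 gives the reaction function q_G = (133 - q_Z)/2.
Zephyr substitutes q_G(q_Z) into its own profit: π_Z = q_Z(197 - q_Z - (133 - q_Z)/2) - 18q_Z = (261/2 - (1/2)q_Z)q_Z - 18q_Z.
Maximising: ∂π_Z/∂q_Z = 225/2 - q_Z = 0, giving q_Z = 225/2.
Then q_G = (133 - 225/2)/2 = 41/4.
Price P = 197 - 491/4 = 297/4.
Granite's profit: (297/4 - 64)·(41/4) = 1681/16.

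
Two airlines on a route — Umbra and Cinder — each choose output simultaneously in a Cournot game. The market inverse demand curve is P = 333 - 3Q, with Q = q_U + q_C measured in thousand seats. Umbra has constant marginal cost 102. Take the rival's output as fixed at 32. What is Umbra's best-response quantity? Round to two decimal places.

With the rival's output fixed at 32, Umbra's profit is π_U = (333 - 3·32 - 3q_U)q_U - (102q_U) = (237 - 3q_U)q_U - (102q_U).
∂π_U/∂q_U = 135 - 6q_U = 0, so q_U = 45/2.

22.50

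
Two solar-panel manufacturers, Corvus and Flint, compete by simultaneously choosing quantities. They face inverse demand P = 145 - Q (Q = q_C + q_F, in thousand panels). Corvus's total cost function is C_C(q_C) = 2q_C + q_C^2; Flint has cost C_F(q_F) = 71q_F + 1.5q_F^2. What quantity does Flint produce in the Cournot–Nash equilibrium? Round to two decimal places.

8.05

Corvus's profit: π_C = (145 - Q)q_C - (2q_C + q_C²). Setting ∂π_C/∂q_C = 0: 143 - 4q_C - (q_F) = 0.
Flint's first-order condition: 74 - 5q_F - (q_C) = 0.
Best responses: q_C = (143 - q_F)/4, q_F = (74 - q_C)/5.
Solving the pair: q_C = 641/19, q_F = 153/19.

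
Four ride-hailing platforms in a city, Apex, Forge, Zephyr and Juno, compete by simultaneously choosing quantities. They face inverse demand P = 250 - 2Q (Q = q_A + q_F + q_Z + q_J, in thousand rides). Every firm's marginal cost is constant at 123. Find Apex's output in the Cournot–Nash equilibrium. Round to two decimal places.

A representative firm's profit is π_i = q_i(250 - 2Q) - 123q_i.
Setting ∂π_i/∂q_i = 0 with rivals' quantities fixed: 127 - 4q_i - 2·Σ_{j≠i} q_j = 0.
With identical firms every q_j equals q_i, so Σ_{j≠i} q_j = 3q_i and 127 = 10q_i, giving q_i = 127/10.

12.70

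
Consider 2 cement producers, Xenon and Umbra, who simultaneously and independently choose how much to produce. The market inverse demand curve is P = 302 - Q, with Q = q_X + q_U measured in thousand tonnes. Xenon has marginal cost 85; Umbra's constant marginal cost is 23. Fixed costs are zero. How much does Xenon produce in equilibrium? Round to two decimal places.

51.67

Xenon's profit: π_X = (302 - Q)q_X - (85q_X). Setting ∂π_X/∂q_X = 0: 217 - 2q_X - (q_U) = 0.
Umbra's profit: π_U = (302 - Q)q_U - (23q_U). Setting ∂π_U/∂q_U = 0: 279 - 2q_U - (q_X) = 0.
Rearranging gives the reaction functions q_X = (217 - q_U)/2 and q_U = (279 - q_X)/2.
Substituting one into the other gives q_X = 155/3 and q_U = 341/3.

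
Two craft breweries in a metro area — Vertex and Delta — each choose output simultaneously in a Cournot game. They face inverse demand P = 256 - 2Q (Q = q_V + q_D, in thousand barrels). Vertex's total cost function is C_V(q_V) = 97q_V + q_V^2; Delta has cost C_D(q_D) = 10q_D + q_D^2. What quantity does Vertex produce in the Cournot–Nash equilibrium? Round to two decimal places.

14.44

Vertex's profit: π_V = (256 - 2Q)q_V - (97q_V + q_V²). Setting ∂π_V/∂q_V = 0: 159 - 6q_V - 2(q_D) = 0.
Delta's first-order condition: 246 - 6q_D - 2(q_V) = 0.
Best responses: q_V = (159 - 2q_D)/6, q_D = (246 - 2q_V)/6.
Substituting one into the other gives q_V = 231/16 and q_D = 579/16.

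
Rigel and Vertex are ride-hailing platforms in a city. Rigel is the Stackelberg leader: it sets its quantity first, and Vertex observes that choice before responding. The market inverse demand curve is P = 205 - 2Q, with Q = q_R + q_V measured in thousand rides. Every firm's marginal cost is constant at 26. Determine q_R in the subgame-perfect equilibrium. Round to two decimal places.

The follower Vertex best-responds to any q_R: π_V = (205 - 2Q)q_V - 26q_V.
Follower FOC: 179 - 2q_R - 4q_V = 0, so q_V(q_R) = (179 - 2q_R)/4.
The leader anticipates this reaction. Substituting into P = 205 - 2Q gives P = 231/2 - q_R, so π_R = (231/2 - q_R)q_R - 26q_R.
The leader's first-order condition 179/2 - 2q_R = 0 yields q_R = 179/4.
Then q_V = (179 - 2·(179/4))/4 = 179/8.

44.75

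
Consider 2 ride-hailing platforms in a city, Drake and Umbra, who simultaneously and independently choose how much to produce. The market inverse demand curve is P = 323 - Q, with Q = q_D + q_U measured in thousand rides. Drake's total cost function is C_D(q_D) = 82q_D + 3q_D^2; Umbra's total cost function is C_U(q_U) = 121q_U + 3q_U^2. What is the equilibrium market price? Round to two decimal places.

273.78

Drake's profit: π_D = (323 - Q)q_D - (82q_D + 3q_D²). Setting ∂π_D/∂q_D = 0: 241 - 8q_D - (q_U) = 0.
Umbra's first-order condition: 202 - 8q_U - (q_D) = 0.
So q_D = (241 - q_U)/8 and q_U = (202 - q_D)/8.
Solving the pair: q_D = 1726/63, q_U = 1375/63.
Total output Q = 443/9, so price P = 323 - 443/9 = 273.7778.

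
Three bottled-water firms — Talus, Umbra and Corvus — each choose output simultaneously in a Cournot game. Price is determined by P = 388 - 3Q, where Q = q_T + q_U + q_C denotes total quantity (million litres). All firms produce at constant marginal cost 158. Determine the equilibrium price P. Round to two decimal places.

215.50

A representative firm's profit is π_i = q_i(388 - 3Q) - 158q_i.
First-order condition (treating rivals' output as given): 230 - 6q_i - 3·Σ_{j≠i} q_j = 0.
With identical firms every q_j equals q_i, so Σ_{j≠i} q_j = 2q_i and 230 = 12q_i, giving q_i = 115/6.
Total output Q = 115/2, so price P = 388 - 3·(115/2) = 431/2.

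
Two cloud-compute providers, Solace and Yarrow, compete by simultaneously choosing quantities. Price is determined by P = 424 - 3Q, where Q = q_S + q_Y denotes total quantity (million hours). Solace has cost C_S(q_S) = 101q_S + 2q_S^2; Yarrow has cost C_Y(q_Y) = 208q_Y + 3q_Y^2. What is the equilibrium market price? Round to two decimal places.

304.57

Solace's profit: π_S = (424 - 3Q)q_S - (101q_S + 2q_S²). Setting ∂π_S/∂q_S = 0: 323 - 10q_S - 3(q_Y) = 0.
Yarrow's first-order condition: 216 - 12q_Y - 3(q_S) = 0.
Best responses: q_S = (323 - 3q_Y)/10, q_Y = (216 - 3q_S)/12.
Substituting one into the other gives q_S = 1076/37 and q_Y = 397/37.
Total output Q = 1473/37, so price P = 424 - 3·(1473/37) = 304.5676.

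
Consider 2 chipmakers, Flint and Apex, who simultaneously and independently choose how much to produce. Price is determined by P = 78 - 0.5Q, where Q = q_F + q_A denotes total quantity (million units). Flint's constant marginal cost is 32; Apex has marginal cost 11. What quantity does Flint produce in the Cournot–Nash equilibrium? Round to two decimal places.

Flint's profit: π_F = (78 - 0.5Q)q_F - (32q_F). Setting ∂π_F/∂q_F = 0: 46 - q_F - (1/2)(q_A) = 0.
Apex's first-order condition: 67 - q_A - (1/2)(q_F) = 0.
Rearranging gives the reaction functions q_F = (46 - (1/2)q_A) and q_A = (67 - (1/2)q_F).
Substituting one into the other gives q_F = 50/3 and q_A = 176/3.

16.67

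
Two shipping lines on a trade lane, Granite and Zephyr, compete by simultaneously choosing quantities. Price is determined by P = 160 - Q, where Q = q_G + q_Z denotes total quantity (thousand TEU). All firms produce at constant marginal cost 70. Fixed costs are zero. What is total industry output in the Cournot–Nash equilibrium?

60

A representative firm's profit is π_i = q_i(160 - Q) - 70q_i.
Setting ∂π_i/∂q_i = 0 with rivals' quantities fixed: 90 - 2q_i - q_j = 0.
With identical firms every q_j equals q_i, so q_j = q_i and 90 = 3q_i, giving q_i = 30.
Total output Q = 30 + 30 = 60.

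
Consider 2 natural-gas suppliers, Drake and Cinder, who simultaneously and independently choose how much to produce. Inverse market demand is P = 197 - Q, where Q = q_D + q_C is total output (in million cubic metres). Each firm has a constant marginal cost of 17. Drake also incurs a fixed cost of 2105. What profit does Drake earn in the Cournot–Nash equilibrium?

1495

A representative firm's profit is π_i = q_i(197 - Q) - 17q_i.
First-order condition (treating rivals' output as given): 180 - 2q_i - q_j = 0.
With identical firms every q_j equals q_i, so q_j = q_i and 180 = 3q_i, giving q_i = 60.
Price P = 197 - 120 = 77.
Drake's profit: (77 - 17)·60 - 2105 = 1495.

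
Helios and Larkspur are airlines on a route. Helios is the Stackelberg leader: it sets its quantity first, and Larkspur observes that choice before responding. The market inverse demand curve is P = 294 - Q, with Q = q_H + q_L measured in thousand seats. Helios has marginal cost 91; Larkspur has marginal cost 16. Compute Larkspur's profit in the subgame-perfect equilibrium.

The follower Larkspur best-responds to any q_H: π_L = (294 - Q)q_L - 16q_L.
∂π_L/∂q_L = 278 - q_H - 2q_L = 0 gives the reaction function q_L = (278 - q_H)/2.
Helios substitutes q_L(q_H) into its own profit: π_H = q_H(294 - q_H - (278 - q_H)/2) - 91q_H = (155 - (1/2)q_H)q_H - 91q_H.
Maximising: ∂π_H/∂q_H = 64 - q_H = 0, giving q_H = 64.
Then q_L = (278 - 64)/2 = 107.
Price P = 294 - 171 = 123.
Larkspur's profit: (123 - 16)·107 = 11449.

11449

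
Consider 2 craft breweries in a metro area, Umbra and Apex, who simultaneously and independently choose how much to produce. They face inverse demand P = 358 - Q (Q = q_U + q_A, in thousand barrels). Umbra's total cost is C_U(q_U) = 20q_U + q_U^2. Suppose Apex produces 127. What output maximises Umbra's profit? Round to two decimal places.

52.75

With the rival's output fixed at 127, Umbra's profit is π_U = (358 - 127 - q_U)q_U - (20q_U + q_U²) = (231 - q_U)q_U - (20q_U + q_U²).
∂π_U/∂q_U = 211 - 4q_U = 0, so q_U = 211/4.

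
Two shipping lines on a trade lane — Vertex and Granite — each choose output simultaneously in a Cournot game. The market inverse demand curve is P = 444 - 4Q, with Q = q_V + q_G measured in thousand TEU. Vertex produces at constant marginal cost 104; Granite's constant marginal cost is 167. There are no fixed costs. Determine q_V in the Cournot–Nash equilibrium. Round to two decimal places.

33.58

Vertex's profit: π_V = (444 - 4Q)q_V - (104q_V). Setting ∂π_V/∂q_V = 0: 340 - 8q_V - 4(q_G) = 0.
Granite's first-order condition: 277 - 8q_G - 4(q_V) = 0.
Rearranging gives the reaction functions q_V = (340 - 4q_G)/8 and q_G = (277 - 4q_V)/8.
Substituting one into the other gives q_V = 403/12 and q_G = 107/6.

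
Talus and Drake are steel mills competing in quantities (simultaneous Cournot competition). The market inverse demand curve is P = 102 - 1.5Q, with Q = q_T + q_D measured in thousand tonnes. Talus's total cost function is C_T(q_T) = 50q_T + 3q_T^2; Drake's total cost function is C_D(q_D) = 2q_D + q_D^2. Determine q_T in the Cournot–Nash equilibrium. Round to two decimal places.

2.57

Talus's profit: π_T = (102 - 1.5Q)q_T - (50q_T + 3q_T²). Setting ∂π_T/∂q_T = 0: 52 - 9q_T - (3/2)(q_D) = 0.
Drake's profit: π_D = (102 - 1.5Q)q_D - (2q_D + q_D²). Setting ∂π_D/∂q_D = 0: 100 - 5q_D - (3/2)(q_T) = 0.
Rearranging gives the reaction functions q_T = (52 - (3/2)q_D)/9 and q_D = (100 - (3/2)q_T)/5.
Substituting one into the other gives q_T = 440/171 and q_D = 1096/57.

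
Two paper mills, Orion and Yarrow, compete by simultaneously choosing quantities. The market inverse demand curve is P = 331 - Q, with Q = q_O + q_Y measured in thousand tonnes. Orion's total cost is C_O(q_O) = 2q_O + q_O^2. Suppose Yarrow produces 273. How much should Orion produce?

With the rival's output fixed at 273, Orion's profit is π_O = (331 - 273 - q_O)q_O - (2q_O + q_O²) = (58 - q_O)q_O - (2q_O + q_O²).
∂π_O/∂q_O = 56 - 4q_O = 0, so q_O = 14.

14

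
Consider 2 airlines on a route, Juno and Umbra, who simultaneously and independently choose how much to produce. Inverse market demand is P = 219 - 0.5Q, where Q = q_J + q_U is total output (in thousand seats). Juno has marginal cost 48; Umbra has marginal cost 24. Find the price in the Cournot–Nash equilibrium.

Juno's profit: π_J = (219 - 0.5Q)q_J - (48q_J). Setting ∂π_J/∂q_J = 0: 171 - q_J - (1/2)(q_U) = 0.
Umbra's first-order condition: 195 - q_U - (1/2)(q_J) = 0.
So q_J = (171 - (1/2)q_U) and q_U = (195 - (1/2)q_J).
Substituting one into the other gives q_J = 98 and q_U = 146.
Total output Q = 244, so price P = 219 - (1/2)·244 = 97.

97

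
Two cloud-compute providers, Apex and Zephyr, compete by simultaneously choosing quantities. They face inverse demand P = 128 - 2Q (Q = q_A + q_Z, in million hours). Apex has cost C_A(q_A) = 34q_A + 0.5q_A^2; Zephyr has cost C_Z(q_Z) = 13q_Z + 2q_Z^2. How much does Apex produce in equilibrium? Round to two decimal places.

14.50

Apex's profit: π_A = (128 - 2Q)q_A - (34q_A + (1/2)q_A²). Setting ∂π_A/∂q_A = 0: 94 - 5q_A - 2(q_Z) = 0.
Zephyr's first-order condition: 115 - 8q_Z - 2(q_A) = 0.
Best responses: q_A = (94 - 2q_Z)/5, q_Z = (115 - 2q_A)/8.
Substituting one into the other gives q_A = 29/2 and q_Z = 43/4.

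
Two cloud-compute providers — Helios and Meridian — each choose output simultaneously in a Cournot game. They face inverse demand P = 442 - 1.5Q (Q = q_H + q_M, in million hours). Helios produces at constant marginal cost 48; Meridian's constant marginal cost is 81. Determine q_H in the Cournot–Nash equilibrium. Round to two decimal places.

Helios's profit: π_H = (442 - 1.5Q)q_H - (48q_H). Setting ∂π_H/∂q_H = 0: 394 - 3q_H - (3/2)(q_M) = 0.
Meridian's profit: π_M = (442 - 1.5Q)q_M - (81q_M). Setting ∂π_M/∂q_M = 0: 361 - 3q_M - (3/2)(q_H) = 0.
Best responses: q_H = (394 - (3/2)q_M)/3, q_M = (361 - (3/2)q_H)/3.
Solving the pair: q_H = 854/9, q_M = 656/9.

94.89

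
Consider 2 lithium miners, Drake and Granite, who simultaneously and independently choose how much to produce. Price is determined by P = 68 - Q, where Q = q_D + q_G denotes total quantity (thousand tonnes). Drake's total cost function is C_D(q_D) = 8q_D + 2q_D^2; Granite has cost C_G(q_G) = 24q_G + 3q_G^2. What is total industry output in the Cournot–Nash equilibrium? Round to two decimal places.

Drake's profit: π_D = (68 - Q)q_D - (8q_D + 2q_D²). Setting ∂π_D/∂q_D = 0: 60 - 6q_D - (q_G) = 0.
Granite's profit: π_G = (68 - Q)q_G - (24q_G + 3q_G²). Setting ∂π_G/∂q_G = 0: 44 - 8q_G - (q_D) = 0.
Best responses: q_D = (60 - q_G)/6, q_G = (44 - q_D)/8.
Substituting one into the other gives q_D = 436/47 and q_G = 204/47.
Total output Q = 436/47 + 204/47 = 640/47.

13.62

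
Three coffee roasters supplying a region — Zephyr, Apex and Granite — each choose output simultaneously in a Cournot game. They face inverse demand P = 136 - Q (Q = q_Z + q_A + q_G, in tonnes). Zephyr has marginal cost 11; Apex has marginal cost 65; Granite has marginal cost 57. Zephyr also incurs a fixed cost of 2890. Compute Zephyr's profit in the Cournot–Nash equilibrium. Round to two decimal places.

274.06

Zephyr's profit: π_Z = (136 - Q)q_Z - (11q_Z). Setting ∂π_Z/∂q_Z = 0: 125 - 2q_Z - (q_A + q_G) = 0.
Apex's first-order condition: 71 - 2q_A - (q_Z + q_G) = 0.
Granite's profit: π_G = (136 - Q)q_G - (57q_G). Setting ∂π_G/∂q_G = 0: 79 - 2q_G - (q_Z + q_A) = 0.
Adding the 3 first-order conditions: 275 − 4Q = 0, so Q = 275/4.
Back-substituting: q_Z = (125 − 275/4) = 225/4, q_A = (71 − 275/4) = 9/4, q_G = (79 − 275/4) = 41/4.
Price P = 136 - 275/4 = 269/4.
Zephyr's profit: (269/4 - 11)·(225/4) - 2890 = 274.0625.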